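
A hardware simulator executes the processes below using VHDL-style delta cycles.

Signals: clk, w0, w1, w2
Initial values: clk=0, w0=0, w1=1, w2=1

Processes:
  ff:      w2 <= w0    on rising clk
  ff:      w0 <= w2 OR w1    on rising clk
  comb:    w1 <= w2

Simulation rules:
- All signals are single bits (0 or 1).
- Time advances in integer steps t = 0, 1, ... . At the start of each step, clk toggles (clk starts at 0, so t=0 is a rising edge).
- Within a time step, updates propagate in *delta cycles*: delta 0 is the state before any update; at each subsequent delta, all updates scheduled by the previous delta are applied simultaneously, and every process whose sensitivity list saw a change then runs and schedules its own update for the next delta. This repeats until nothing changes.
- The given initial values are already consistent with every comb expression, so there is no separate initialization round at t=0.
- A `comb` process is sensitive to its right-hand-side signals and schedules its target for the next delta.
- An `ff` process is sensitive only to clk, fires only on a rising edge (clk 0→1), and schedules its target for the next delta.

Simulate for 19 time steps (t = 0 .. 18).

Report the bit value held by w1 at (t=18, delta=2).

t0.Δ0 w0=0 w2=1 w1=1 clk=0
t0.Δ1 w0=0 w2=1 w1=1 clk=1
t0.Δ2 w0=1 w2=0 w1=1 clk=1
t0.Δ3 w0=1 w2=0 w1=0 clk=1
t1.Δ0 w0=1 w2=0 w1=0 clk=1
t1.Δ1 w0=1 w2=0 w1=0 clk=0
t2.Δ0 w0=1 w2=0 w1=0 clk=0
t2.Δ1 w0=1 w2=0 w1=0 clk=1
t2.Δ2 w0=0 w2=1 w1=0 clk=1
t2.Δ3 w0=0 w2=1 w1=1 clk=1
t3.Δ0 w0=0 w2=1 w1=1 clk=1
t3.Δ1 w0=0 w2=1 w1=1 clk=0
t4.Δ0 w0=0 w2=1 w1=1 clk=0
t4.Δ1 w0=0 w2=1 w1=1 clk=1
t4.Δ2 w0=1 w2=0 w1=1 clk=1
t4.Δ3 w0=1 w2=0 w1=0 clk=1
t5.Δ0 w0=1 w2=0 w1=0 clk=1
t5.Δ1 w0=1 w2=0 w1=0 clk=0
t6.Δ0 w0=1 w2=0 w1=0 clk=0
t6.Δ1 w0=1 w2=0 w1=0 clk=1
t6.Δ2 w0=0 w2=1 w1=0 clk=1
t6.Δ3 w0=0 w2=1 w1=1 clk=1
t7.Δ0 w0=0 w2=1 w1=1 clk=1
t7.Δ1 w0=0 w2=1 w1=1 clk=0
t8.Δ0 w0=0 w2=1 w1=1 clk=0
t8.Δ1 w0=0 w2=1 w1=1 clk=1
t8.Δ2 w0=1 w2=0 w1=1 clk=1
t8.Δ3 w0=1 w2=0 w1=0 clk=1
t9.Δ0 w0=1 w2=0 w1=0 clk=1
t9.Δ1 w0=1 w2=0 w1=0 clk=0
t10.Δ0 w0=1 w2=0 w1=0 clk=0
t10.Δ1 w0=1 w2=0 w1=0 clk=1
t10.Δ2 w0=0 w2=1 w1=0 clk=1
t10.Δ3 w0=0 w2=1 w1=1 clk=1
t11.Δ0 w0=0 w2=1 w1=1 clk=1
t11.Δ1 w0=0 w2=1 w1=1 clk=0
t12.Δ0 w0=0 w2=1 w1=1 clk=0
t12.Δ1 w0=0 w2=1 w1=1 clk=1
t12.Δ2 w0=1 w2=0 w1=1 clk=1
t12.Δ3 w0=1 w2=0 w1=0 clk=1
t13.Δ0 w0=1 w2=0 w1=0 clk=1
t13.Δ1 w0=1 w2=0 w1=0 clk=0
t14.Δ0 w0=1 w2=0 w1=0 clk=0
t14.Δ1 w0=1 w2=0 w1=0 clk=1
t14.Δ2 w0=0 w2=1 w1=0 clk=1
t14.Δ3 w0=0 w2=1 w1=1 clk=1
t15.Δ0 w0=0 w2=1 w1=1 clk=1
t15.Δ1 w0=0 w2=1 w1=1 clk=0
t16.Δ0 w0=0 w2=1 w1=1 clk=0
t16.Δ1 w0=0 w2=1 w1=1 clk=1
t16.Δ2 w0=1 w2=0 w1=1 clk=1
t16.Δ3 w0=1 w2=0 w1=0 clk=1
t17.Δ0 w0=1 w2=0 w1=0 clk=1
t17.Δ1 w0=1 w2=0 w1=0 clk=0
t18.Δ0 w0=1 w2=0 w1=0 clk=0
t18.Δ1 w0=1 w2=0 w1=0 clk=1
t18.Δ2 w0=0 w2=1 w1=0 clk=1
t18.Δ3 w0=0 w2=1 w1=1 clk=1

0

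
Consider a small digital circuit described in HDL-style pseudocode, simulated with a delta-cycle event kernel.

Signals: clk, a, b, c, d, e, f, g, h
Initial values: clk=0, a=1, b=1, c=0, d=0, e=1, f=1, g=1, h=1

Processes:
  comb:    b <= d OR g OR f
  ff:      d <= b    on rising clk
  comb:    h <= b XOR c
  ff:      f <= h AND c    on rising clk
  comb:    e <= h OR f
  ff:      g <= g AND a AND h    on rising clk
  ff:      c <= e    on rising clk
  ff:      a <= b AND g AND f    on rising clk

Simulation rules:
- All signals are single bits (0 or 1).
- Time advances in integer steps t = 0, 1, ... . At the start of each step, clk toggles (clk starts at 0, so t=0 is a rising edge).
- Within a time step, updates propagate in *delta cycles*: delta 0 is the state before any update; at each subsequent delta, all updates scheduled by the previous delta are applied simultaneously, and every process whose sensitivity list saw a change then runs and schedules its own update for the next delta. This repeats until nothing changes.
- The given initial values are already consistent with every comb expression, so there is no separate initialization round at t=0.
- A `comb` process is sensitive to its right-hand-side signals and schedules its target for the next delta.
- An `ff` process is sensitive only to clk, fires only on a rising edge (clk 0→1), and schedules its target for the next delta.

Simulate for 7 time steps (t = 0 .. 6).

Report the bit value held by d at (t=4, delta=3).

1

t=0 Δ0: g=1 a=1 c=0 h=1 e=1 b=1 clk=0 f=1 d=0
  Δ1: clk:0→1
  Δ2: c:0→1, f:1→0, d:0→1
  Δ3: h:1→0
  Δ4: e:1→0
  (4Δ to stable)
t=1 Δ0: g=1 a=1 c=1 h=0 e=0 b=1 clk=1 f=0 d=1
  Δ1: clk:1→0
  (1Δ to stable)
t=2 Δ0: g=1 a=1 c=1 h=0 e=0 b=1 clk=0 f=0 d=1
  Δ1: clk:0→1
  Δ2: g:1→0, a:1→0, c:1→0
  Δ3: h:0→1
  Δ4: e:0→1
  (4Δ to stable)
t=3 Δ0: g=0 a=0 c=0 h=1 e=1 b=1 clk=1 f=0 d=1
  Δ1: clk:1→0
  (1Δ to stable)
t=4 Δ0: g=0 a=0 c=0 h=1 e=1 b=1 clk=0 f=0 d=1
  Δ1: clk:0→1
  Δ2: c:0→1
  Δ3: h:1→0
  Δ4: e:1→0
  (4Δ to stable)
t=5 Δ0: g=0 a=0 c=1 h=0 e=0 b=1 clk=1 f=0 d=1
  Δ1: clk:1→0
  (1Δ to stable)
t=6 Δ0: g=0 a=0 c=1 h=0 e=0 b=1 clk=0 f=0 d=1
  Δ1: clk:0→1
  Δ2: c:1→0
  Δ3: h:0→1
  Δ4: e:0→1
  (4Δ to stable)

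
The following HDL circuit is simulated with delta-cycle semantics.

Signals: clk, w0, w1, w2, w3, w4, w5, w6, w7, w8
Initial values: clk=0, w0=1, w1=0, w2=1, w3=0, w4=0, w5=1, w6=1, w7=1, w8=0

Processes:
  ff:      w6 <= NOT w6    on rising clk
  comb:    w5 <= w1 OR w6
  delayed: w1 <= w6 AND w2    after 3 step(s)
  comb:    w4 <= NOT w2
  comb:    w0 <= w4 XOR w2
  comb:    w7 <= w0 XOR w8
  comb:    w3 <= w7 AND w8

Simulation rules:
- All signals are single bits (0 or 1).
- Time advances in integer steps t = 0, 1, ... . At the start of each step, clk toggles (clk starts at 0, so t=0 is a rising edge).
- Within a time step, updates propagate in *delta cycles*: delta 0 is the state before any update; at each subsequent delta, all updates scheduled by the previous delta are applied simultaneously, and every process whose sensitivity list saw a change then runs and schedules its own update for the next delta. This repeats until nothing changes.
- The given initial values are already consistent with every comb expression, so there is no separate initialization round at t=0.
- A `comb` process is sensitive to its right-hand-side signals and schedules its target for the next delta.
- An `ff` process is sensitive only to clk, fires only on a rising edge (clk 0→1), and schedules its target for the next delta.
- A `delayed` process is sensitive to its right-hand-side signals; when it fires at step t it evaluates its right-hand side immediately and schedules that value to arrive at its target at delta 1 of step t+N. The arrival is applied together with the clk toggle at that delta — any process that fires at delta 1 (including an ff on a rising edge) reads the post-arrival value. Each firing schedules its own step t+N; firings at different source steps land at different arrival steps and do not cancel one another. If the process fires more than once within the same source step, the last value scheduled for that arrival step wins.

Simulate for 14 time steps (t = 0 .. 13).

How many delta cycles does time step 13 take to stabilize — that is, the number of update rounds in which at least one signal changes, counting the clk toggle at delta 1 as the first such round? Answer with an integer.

2

t0.Δ0 w2=1 w5=1 w6=1 w4=0 w3=0 w8=0 w1=0 w0=1 w7=1 clk=0
t0.Δ1 w2=1 w5=1 w6=1 w4=0 w3=0 w8=0 w1=0 w0=1 w7=1 clk=1
t0.Δ2 w2=1 w5=1 w6=0 w4=0 w3=0 w8=0 w1=0 w0=1 w7=1 clk=1
t0.Δ3 w2=1 w5=0 w6=0 w4=0 w3=0 w8=0 w1=0 w0=1 w7=1 clk=1
t1.Δ0 w2=1 w5=0 w6=0 w4=0 w3=0 w8=0 w1=0 w0=1 w7=1 clk=1
t1.Δ1 w2=1 w5=0 w6=0 w4=0 w3=0 w8=0 w1=0 w0=1 w7=1 clk=0
t2.Δ0 w2=1 w5=0 w6=0 w4=0 w3=0 w8=0 w1=0 w0=1 w7=1 clk=0
t2.Δ1 w2=1 w5=0 w6=0 w4=0 w3=0 w8=0 w1=0 w0=1 w7=1 clk=1
t2.Δ2 w2=1 w5=0 w6=1 w4=0 w3=0 w8=0 w1=0 w0=1 w7=1 clk=1
t2.Δ3 w2=1 w5=1 w6=1 w4=0 w3=0 w8=0 w1=0 w0=1 w7=1 clk=1
t3.Δ0 w2=1 w5=1 w6=1 w4=0 w3=0 w8=0 w1=0 w0=1 w7=1 clk=1
t3.Δ1 w2=1 w5=1 w6=1 w4=0 w3=0 w8=0 w1=0 w0=1 w7=1 clk=0
t4.Δ0 w2=1 w5=1 w6=1 w4=0 w3=0 w8=0 w1=0 w0=1 w7=1 clk=0
t4.Δ1 w2=1 w5=1 w6=1 w4=0 w3=0 w8=0 w1=0 w0=1 w7=1 clk=1
t4.Δ2 w2=1 w5=1 w6=0 w4=0 w3=0 w8=0 w1=0 w0=1 w7=1 clk=1
t4.Δ3 w2=1 w5=0 w6=0 w4=0 w3=0 w8=0 w1=0 w0=1 w7=1 clk=1
t5.Δ0 w2=1 w5=0 w6=0 w4=0 w3=0 w8=0 w1=0 w0=1 w7=1 clk=1
t5.Δ1 w2=1 w5=0 w6=0 w4=0 w3=0 w8=0 w1=1 w0=1 w7=1 clk=0
t5.Δ2 w2=1 w5=1 w6=0 w4=0 w3=0 w8=0 w1=1 w0=1 w7=1 clk=0
t6.Δ0 w2=1 w5=1 w6=0 w4=0 w3=0 w8=0 w1=1 w0=1 w7=1 clk=0
t6.Δ1 w2=1 w5=1 w6=0 w4=0 w3=0 w8=0 w1=1 w0=1 w7=1 clk=1
t6.Δ2 w2=1 w5=1 w6=1 w4=0 w3=0 w8=0 w1=1 w0=1 w7=1 clk=1
t7.Δ0 w2=1 w5=1 w6=1 w4=0 w3=0 w8=0 w1=1 w0=1 w7=1 clk=1
t7.Δ1 w2=1 w5=1 w6=1 w4=0 w3=0 w8=0 w1=0 w0=1 w7=1 clk=0
t8.Δ0 w2=1 w5=1 w6=1 w4=0 w3=0 w8=0 w1=0 w0=1 w7=1 clk=0
t8.Δ1 w2=1 w5=1 w6=1 w4=0 w3=0 w8=0 w1=0 w0=1 w7=1 clk=1
t8.Δ2 w2=1 w5=1 w6=0 w4=0 w3=0 w8=0 w1=0 w0=1 w7=1 clk=1
t8.Δ3 w2=1 w5=0 w6=0 w4=0 w3=0 w8=0 w1=0 w0=1 w7=1 clk=1
t9.Δ0 w2=1 w5=0 w6=0 w4=0 w3=0 w8=0 w1=0 w0=1 w7=1 clk=1
t9.Δ1 w2=1 w5=0 w6=0 w4=0 w3=0 w8=0 w1=1 w0=1 w7=1 clk=0
t9.Δ2 w2=1 w5=1 w6=0 w4=0 w3=0 w8=0 w1=1 w0=1 w7=1 clk=0
t10.Δ0 w2=1 w5=1 w6=0 w4=0 w3=0 w8=0 w1=1 w0=1 w7=1 clk=0
t10.Δ1 w2=1 w5=1 w6=0 w4=0 w3=0 w8=0 w1=1 w0=1 w7=1 clk=1
t10.Δ2 w2=1 w5=1 w6=1 w4=0 w3=0 w8=0 w1=1 w0=1 w7=1 clk=1
t11.Δ0 w2=1 w5=1 w6=1 w4=0 w3=0 w8=0 w1=1 w0=1 w7=1 clk=1
t11.Δ1 w2=1 w5=1 w6=1 w4=0 w3=0 w8=0 w1=0 w0=1 w7=1 clk=0
t12.Δ0 w2=1 w5=1 w6=1 w4=0 w3=0 w8=0 w1=0 w0=1 w7=1 clk=0
t12.Δ1 w2=1 w5=1 w6=1 w4=0 w3=0 w8=0 w1=0 w0=1 w7=1 clk=1
t12.Δ2 w2=1 w5=1 w6=0 w4=0 w3=0 w8=0 w1=0 w0=1 w7=1 clk=1
t12.Δ3 w2=1 w5=0 w6=0 w4=0 w3=0 w8=0 w1=0 w0=1 w7=1 clk=1
t13.Δ0 w2=1 w5=0 w6=0 w4=0 w3=0 w8=0 w1=0 w0=1 w7=1 clk=1
t13.Δ1 w2=1 w5=0 w6=0 w4=0 w3=0 w8=0 w1=1 w0=1 w7=1 clk=0
t13.Δ2 w2=1 w5=1 w6=0 w4=0 w3=0 w8=0 w1=1 w0=1 w7=1 clk=0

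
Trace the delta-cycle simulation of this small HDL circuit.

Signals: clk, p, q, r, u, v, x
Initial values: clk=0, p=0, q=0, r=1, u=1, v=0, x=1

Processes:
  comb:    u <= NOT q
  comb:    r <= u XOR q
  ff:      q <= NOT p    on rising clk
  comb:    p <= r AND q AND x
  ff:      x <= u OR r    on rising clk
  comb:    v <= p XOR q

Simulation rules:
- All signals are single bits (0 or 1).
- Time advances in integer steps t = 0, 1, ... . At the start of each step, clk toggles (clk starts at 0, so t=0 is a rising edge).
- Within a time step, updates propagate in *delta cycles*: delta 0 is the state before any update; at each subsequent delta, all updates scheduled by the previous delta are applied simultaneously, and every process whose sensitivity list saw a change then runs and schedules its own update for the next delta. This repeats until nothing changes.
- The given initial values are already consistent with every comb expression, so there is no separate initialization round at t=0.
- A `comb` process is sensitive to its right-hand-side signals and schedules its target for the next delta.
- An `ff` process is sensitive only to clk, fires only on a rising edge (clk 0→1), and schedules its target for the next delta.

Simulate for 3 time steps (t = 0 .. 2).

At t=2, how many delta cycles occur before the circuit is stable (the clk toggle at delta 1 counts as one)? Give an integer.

t0.Δ0 u=1 x=1 r=1 p=0 clk=0 q=0 v=0
t0.Δ1 u=1 x=1 r=1 p=0 clk=1 q=0 v=0
t0.Δ2 u=1 x=1 r=1 p=0 clk=1 q=1 v=0
t0.Δ3 u=0 x=1 r=0 p=1 clk=1 q=1 v=1
t0.Δ4 u=0 x=1 r=1 p=0 clk=1 q=1 v=0
t0.Δ5 u=0 x=1 r=1 p=1 clk=1 q=1 v=1
t0.Δ6 u=0 x=1 r=1 p=1 clk=1 q=1 v=0
t1.Δ0 u=0 x=1 r=1 p=1 clk=1 q=1 v=0
t1.Δ1 u=0 x=1 r=1 p=1 clk=0 q=1 v=0
t2.Δ0 u=0 x=1 r=1 p=1 clk=0 q=1 v=0
t2.Δ1 u=0 x=1 r=1 p=1 clk=1 q=1 v=0
t2.Δ2 u=0 x=1 r=1 p=1 clk=1 q=0 v=0
t2.Δ3 u=1 x=1 r=0 p=0 clk=1 q=0 v=1
t2.Δ4 u=1 x=1 r=1 p=0 clk=1 q=0 v=0

4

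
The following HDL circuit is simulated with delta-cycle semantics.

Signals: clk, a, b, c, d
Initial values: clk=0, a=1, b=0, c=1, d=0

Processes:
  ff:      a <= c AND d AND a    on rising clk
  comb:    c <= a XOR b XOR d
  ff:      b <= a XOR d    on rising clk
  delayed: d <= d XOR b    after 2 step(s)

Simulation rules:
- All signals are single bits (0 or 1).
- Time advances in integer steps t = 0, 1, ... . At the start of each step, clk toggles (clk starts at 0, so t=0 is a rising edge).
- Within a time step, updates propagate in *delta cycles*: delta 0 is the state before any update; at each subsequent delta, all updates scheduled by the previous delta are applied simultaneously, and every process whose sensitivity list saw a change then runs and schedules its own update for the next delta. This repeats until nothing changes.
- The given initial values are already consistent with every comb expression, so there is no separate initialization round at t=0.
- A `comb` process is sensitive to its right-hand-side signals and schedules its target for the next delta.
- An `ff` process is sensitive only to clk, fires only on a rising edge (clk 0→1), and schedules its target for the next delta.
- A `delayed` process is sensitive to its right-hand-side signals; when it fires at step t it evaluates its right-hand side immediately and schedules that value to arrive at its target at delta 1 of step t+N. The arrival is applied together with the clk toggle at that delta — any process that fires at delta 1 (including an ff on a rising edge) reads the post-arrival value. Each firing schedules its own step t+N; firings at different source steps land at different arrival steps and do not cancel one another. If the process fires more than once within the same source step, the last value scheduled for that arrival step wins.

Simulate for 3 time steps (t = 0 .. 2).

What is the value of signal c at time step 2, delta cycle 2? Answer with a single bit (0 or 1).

t0.Δ0 b=0 clk=0 d=0 c=1 a=1
t0.Δ1 b=0 clk=1 d=0 c=1 a=1
t0.Δ2 b=1 clk=1 d=0 c=1 a=0
t1.Δ0 b=1 clk=1 d=0 c=1 a=0
t1.Δ1 b=1 clk=0 d=0 c=1 a=0
t2.Δ0 b=1 clk=0 d=0 c=1 a=0
t2.Δ1 b=1 clk=1 d=1 c=1 a=0
t2.Δ2 b=1 clk=1 d=1 c=0 a=0

0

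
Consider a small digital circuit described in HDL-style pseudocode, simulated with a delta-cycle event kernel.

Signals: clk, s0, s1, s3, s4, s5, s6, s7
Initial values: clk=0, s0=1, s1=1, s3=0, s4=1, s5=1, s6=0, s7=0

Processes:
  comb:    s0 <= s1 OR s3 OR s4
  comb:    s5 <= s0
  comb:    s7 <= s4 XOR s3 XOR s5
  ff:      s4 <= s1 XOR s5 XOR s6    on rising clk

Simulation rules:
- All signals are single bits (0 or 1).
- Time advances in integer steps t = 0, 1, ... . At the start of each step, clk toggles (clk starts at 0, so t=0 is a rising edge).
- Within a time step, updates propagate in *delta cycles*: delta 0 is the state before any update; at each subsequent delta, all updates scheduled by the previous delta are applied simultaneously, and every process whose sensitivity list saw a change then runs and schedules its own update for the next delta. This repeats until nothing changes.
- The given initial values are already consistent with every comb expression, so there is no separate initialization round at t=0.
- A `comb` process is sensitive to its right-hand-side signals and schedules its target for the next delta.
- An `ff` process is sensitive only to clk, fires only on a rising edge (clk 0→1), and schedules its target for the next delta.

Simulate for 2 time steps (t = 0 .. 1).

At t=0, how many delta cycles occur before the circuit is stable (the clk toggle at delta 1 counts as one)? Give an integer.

[bits: clk,s6,s4,s5,s0,s1,s3,s7]
t=0: Δ0=00111100 Δ1=10111100 Δ2=10011100 Δ3=10011101 | 3Δ
t=1: Δ0=10011101 Δ1=00011101 | 1Δ

3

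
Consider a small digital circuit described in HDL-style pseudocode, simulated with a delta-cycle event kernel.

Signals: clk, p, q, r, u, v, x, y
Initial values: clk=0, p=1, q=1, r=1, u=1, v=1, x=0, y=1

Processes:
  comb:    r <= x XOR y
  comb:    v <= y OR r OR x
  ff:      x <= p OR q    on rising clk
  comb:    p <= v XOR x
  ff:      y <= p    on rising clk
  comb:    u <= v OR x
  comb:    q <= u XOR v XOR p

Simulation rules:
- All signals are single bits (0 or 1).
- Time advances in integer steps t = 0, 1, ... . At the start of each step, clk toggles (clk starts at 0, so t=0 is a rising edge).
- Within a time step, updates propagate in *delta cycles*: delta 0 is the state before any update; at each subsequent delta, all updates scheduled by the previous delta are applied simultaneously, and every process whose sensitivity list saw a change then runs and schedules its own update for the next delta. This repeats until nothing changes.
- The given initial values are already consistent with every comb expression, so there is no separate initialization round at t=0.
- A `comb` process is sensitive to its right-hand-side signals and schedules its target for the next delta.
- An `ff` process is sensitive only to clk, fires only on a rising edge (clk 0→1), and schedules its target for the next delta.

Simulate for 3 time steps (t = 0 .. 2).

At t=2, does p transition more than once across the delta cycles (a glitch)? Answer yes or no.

yes

t0.Δ0 v=1 clk=0 u=1 p=1 q=1 x=0 r=1 y=1
t0.Δ1 v=1 clk=1 u=1 p=1 q=1 x=0 r=1 y=1
t0.Δ2 v=1 clk=1 u=1 p=1 q=1 x=1 r=1 y=1
t0.Δ3 v=1 clk=1 u=1 p=0 q=1 x=1 r=0 y=1
t0.Δ4 v=1 clk=1 u=1 p=0 q=0 x=1 r=0 y=1
t1.Δ0 v=1 clk=1 u=1 p=0 q=0 x=1 r=0 y=1
t1.Δ1 v=1 clk=0 u=1 p=0 q=0 x=1 r=0 y=1
t2.Δ0 v=1 clk=0 u=1 p=0 q=0 x=1 r=0 y=1
t2.Δ1 v=1 clk=1 u=1 p=0 q=0 x=1 r=0 y=1
t2.Δ2 v=1 clk=1 u=1 p=0 q=0 x=0 r=0 y=0
t2.Δ3 v=0 clk=1 u=1 p=1 q=0 x=0 r=0 y=0
t2.Δ4 v=0 clk=1 u=0 p=0 q=0 x=0 r=0 y=0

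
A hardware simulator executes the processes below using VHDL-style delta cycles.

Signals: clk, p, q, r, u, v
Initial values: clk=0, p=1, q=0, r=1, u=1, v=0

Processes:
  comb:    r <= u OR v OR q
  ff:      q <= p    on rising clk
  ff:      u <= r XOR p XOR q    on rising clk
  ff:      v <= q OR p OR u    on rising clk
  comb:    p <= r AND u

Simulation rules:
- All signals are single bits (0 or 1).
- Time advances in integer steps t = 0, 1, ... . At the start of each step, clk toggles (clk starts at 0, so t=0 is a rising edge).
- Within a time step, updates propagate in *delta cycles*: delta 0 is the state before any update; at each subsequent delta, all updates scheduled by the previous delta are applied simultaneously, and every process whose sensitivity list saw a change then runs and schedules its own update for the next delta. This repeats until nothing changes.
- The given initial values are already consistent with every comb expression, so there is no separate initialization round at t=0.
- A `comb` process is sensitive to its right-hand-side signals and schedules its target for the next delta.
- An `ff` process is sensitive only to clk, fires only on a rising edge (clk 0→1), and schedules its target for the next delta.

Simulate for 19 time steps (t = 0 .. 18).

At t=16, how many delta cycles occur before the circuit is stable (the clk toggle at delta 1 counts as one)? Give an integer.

3

[bits: u,r,clk,p,q,v]
t=0: Δ0=110100 Δ1=111100 Δ2=011111 Δ3=011011 | 3Δ
t=1: Δ0=011011 Δ1=010011 | 1Δ
t=2: Δ0=010011 Δ1=011011 Δ2=011001 | 2Δ
t=3: Δ0=011001 Δ1=010001 | 1Δ
t=4: Δ0=010001 Δ1=011001 Δ2=111000 Δ3=111100 | 3Δ
t=5: Δ0=111100 Δ1=110100 | 1Δ
t=6: Δ0=110100 Δ1=111100 Δ2=011111 Δ3=011011 | 3Δ
t=7: Δ0=011011 Δ1=010011 | 1Δ
t=8: Δ0=010011 Δ1=011011 Δ2=011001 | 2Δ
t=9: Δ0=011001 Δ1=010001 | 1Δ
t=10: Δ0=010001 Δ1=011001 Δ2=111000 Δ3=111100 | 3Δ
t=11: Δ0=111100 Δ1=110100 | 1Δ
t=12: Δ0=110100 Δ1=111100 Δ2=011111 Δ3=011011 | 3Δ
t=13: Δ0=011011 Δ1=010011 | 1Δ
t=14: Δ0=010011 Δ1=011011 Δ2=011001 | 2Δ
t=15: Δ0=011001 Δ1=010001 | 1Δ
t=16: Δ0=010001 Δ1=011001 Δ2=111000 Δ3=111100 | 3Δ
t=17: Δ0=111100 Δ1=110100 | 1Δ
t=18: Δ0=110100 Δ1=111100 Δ2=011111 Δ3=011011 | 3Δ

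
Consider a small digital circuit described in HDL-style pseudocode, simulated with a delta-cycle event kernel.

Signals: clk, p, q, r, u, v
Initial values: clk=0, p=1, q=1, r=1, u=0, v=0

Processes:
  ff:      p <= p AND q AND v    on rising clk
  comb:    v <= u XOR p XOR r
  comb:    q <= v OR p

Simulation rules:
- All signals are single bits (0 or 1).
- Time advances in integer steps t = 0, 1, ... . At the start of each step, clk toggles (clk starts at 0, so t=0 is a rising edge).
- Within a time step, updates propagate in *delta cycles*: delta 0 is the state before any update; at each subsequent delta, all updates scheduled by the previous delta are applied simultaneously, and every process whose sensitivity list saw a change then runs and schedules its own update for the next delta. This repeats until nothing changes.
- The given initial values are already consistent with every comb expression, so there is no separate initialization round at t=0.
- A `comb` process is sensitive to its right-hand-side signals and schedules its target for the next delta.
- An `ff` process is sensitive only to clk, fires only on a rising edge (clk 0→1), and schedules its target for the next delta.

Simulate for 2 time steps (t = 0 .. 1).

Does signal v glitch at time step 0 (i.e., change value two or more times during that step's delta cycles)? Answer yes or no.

no

[bits: u,r,p,v,q,clk]
t=0: Δ0=011010 Δ1=011011 Δ2=010011 Δ3=010101 Δ4=010111 | 4Δ
t=1: Δ0=010111 Δ1=010110 | 1Δ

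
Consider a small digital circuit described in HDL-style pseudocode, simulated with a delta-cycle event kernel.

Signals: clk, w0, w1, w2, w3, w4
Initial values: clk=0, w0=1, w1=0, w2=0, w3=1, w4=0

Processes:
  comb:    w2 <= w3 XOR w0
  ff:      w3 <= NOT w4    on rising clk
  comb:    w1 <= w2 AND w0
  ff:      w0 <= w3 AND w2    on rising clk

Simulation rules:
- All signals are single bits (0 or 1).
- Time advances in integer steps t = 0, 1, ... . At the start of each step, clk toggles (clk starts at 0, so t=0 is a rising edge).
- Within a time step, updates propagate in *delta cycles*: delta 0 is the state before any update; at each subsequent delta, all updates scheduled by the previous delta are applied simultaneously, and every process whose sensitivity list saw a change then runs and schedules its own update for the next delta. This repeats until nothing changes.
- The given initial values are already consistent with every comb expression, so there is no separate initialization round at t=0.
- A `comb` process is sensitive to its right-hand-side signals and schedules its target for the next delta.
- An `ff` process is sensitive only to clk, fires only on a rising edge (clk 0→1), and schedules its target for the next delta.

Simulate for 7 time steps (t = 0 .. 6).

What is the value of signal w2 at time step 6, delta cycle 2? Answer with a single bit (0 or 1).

t=0 Δ0: clk=0 w4=0 w2=0 w1=0 w0=1 w3=1
  Δ1: clk:0→1
  Δ2: w0:1→0
  Δ3: w2:0→1
  (3Δ to stable)
t=1 Δ0: clk=1 w4=0 w2=1 w1=0 w0=0 w3=1
  Δ1: clk:1→0
  (1Δ to stable)
t=2 Δ0: clk=0 w4=0 w2=1 w1=0 w0=0 w3=1
  Δ1: clk:0→1
  Δ2: w0:0→1
  Δ3: w2:1→0, w1:0→1
  Δ4: w1:1→0
  (4Δ to stable)
t=3 Δ0: clk=1 w4=0 w2=0 w1=0 w0=1 w3=1
  Δ1: clk:1→0
  (1Δ to stable)
t=4 Δ0: clk=0 w4=0 w2=0 w1=0 w0=1 w3=1
  Δ1: clk:0→1
  Δ2: w0:1→0
  Δ3: w2:0→1
  (3Δ to stable)
t=5 Δ0: clk=1 w4=0 w2=1 w1=0 w0=0 w3=1
  Δ1: clk:1→0
  (1Δ to stable)
t=6 Δ0: clk=0 w4=0 w2=1 w1=0 w0=0 w3=1
  Δ1: clk:0→1
  Δ2: w0:0→1
  Δ3: w2:1→0, w1:0→1
  Δ4: w1:1→0
  (4Δ to stable)

1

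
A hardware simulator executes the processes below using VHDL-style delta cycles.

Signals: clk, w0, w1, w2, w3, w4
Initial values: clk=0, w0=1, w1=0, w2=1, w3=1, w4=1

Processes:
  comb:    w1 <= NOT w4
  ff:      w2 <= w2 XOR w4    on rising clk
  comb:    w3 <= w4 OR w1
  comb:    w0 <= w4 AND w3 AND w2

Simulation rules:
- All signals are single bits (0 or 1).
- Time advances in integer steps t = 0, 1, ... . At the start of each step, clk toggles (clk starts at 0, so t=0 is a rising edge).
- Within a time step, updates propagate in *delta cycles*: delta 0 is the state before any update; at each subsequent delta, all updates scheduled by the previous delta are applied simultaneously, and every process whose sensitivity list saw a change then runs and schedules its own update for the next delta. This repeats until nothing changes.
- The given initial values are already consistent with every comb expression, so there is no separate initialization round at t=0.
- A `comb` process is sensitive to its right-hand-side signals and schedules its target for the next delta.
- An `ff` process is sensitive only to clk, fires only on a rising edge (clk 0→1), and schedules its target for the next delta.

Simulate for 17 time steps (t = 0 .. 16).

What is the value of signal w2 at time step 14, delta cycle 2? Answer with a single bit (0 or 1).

1

[bits: clk,w2,w4,w3,w1,w0]
t=0: Δ0=011101 Δ1=111101 Δ2=101101 Δ3=101100 | 3Δ
t=1: Δ0=101100 Δ1=001100 | 1Δ
t=2: Δ0=001100 Δ1=101100 Δ2=111100 Δ3=111101 | 3Δ
t=3: Δ0=111101 Δ1=011101 | 1Δ
t=4: Δ0=011101 Δ1=111101 Δ2=101101 Δ3=101100 | 3Δ
t=5: Δ0=101100 Δ1=001100 | 1Δ
t=6: Δ0=001100 Δ1=101100 Δ2=111100 Δ3=111101 | 3Δ
t=7: Δ0=111101 Δ1=011101 | 1Δ
t=8: Δ0=011101 Δ1=111101 Δ2=101101 Δ3=101100 | 3Δ
t=9: Δ0=101100 Δ1=001100 | 1Δ
t=10: Δ0=001100 Δ1=101100 Δ2=111100 Δ3=111101 | 3Δ
t=11: Δ0=111101 Δ1=011101 | 1Δ
t=12: Δ0=011101 Δ1=111101 Δ2=101101 Δ3=101100 | 3Δ
t=13: Δ0=101100 Δ1=001100 | 1Δ
t=14: Δ0=001100 Δ1=101100 Δ2=111100 Δ3=111101 | 3Δ
t=15: Δ0=111101 Δ1=011101 | 1Δ
t=16: Δ0=011101 Δ1=111101 Δ2=101101 Δ3=101100 | 3Δ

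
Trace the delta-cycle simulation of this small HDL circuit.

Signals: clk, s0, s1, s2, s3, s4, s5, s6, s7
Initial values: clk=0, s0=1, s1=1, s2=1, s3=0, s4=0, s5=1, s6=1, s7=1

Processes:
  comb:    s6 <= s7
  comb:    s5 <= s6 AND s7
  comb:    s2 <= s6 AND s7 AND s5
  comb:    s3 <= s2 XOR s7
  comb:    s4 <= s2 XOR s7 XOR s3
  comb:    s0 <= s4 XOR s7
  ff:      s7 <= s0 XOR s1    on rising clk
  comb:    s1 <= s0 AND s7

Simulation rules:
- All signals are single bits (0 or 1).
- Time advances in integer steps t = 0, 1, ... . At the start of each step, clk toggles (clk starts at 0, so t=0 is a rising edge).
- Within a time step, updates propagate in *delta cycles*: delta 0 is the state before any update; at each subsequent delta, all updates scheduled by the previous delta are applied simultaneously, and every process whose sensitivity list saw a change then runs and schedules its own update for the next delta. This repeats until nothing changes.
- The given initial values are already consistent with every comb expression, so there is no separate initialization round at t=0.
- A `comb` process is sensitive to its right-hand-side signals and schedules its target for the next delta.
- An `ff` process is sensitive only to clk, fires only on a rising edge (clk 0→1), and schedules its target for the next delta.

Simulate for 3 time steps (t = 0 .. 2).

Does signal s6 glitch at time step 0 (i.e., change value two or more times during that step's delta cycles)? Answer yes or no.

t0.Δ0 s6=1 s7=1 s0=1 s1=1 s5=1 s4=0 s3=0 clk=0 s2=1
t0.Δ1 s6=1 s7=1 s0=1 s1=1 s5=1 s4=0 s3=0 clk=1 s2=1
t0.Δ2 s6=1 s7=0 s0=1 s1=1 s5=1 s4=0 s3=0 clk=1 s2=1
t0.Δ3 s6=0 s7=0 s0=0 s1=0 s5=0 s4=1 s3=1 clk=1 s2=0
t0.Δ4 s6=0 s7=0 s0=1 s1=0 s5=0 s4=1 s3=0 clk=1 s2=0
t0.Δ5 s6=0 s7=0 s0=1 s1=0 s5=0 s4=0 s3=0 clk=1 s2=0
t0.Δ6 s6=0 s7=0 s0=0 s1=0 s5=0 s4=0 s3=0 clk=1 s2=0
t1.Δ0 s6=0 s7=0 s0=0 s1=0 s5=0 s4=0 s3=0 clk=1 s2=0
t1.Δ1 s6=0 s7=0 s0=0 s1=0 s5=0 s4=0 s3=0 clk=0 s2=0
t2.Δ0 s6=0 s7=0 s0=0 s1=0 s5=0 s4=0 s3=0 clk=0 s2=0
t2.Δ1 s6=0 s7=0 s0=0 s1=0 s5=0 s4=0 s3=0 clk=1 s2=0

no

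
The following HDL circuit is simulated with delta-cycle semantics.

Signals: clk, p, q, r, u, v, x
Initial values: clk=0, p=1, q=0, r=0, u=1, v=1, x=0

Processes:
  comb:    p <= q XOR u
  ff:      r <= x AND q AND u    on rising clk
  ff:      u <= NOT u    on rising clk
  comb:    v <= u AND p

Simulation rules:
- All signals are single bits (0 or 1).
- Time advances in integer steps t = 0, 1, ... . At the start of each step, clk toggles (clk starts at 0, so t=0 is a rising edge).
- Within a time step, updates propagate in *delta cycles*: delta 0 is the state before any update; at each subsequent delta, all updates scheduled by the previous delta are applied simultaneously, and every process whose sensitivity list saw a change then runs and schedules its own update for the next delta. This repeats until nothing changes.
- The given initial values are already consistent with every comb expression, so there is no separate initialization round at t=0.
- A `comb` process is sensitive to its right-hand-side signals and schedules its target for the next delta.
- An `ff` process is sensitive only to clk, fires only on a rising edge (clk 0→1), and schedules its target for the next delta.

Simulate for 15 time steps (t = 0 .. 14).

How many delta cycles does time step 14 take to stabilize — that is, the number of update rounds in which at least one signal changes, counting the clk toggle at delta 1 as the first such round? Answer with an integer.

t=0 Δ0: p=1 q=0 x=0 r=0 u=1 v=1 clk=0
  Δ1: clk:0→1
  Δ2: u:1→0
  Δ3: p:1→0, v:1→0
  (3Δ to stable)
t=1 Δ0: p=0 q=0 x=0 r=0 u=0 v=0 clk=1
  Δ1: clk:1→0
  (1Δ to stable)
t=2 Δ0: p=0 q=0 x=0 r=0 u=0 v=0 clk=0
  Δ1: clk:0→1
  Δ2: u:0→1
  Δ3: p:0→1
  Δ4: v:0→1
  (4Δ to stable)
t=3 Δ0: p=1 q=0 x=0 r=0 u=1 v=1 clk=1
  Δ1: clk:1→0
  (1Δ to stable)
t=4 Δ0: p=1 q=0 x=0 r=0 u=1 v=1 clk=0
  Δ1: clk:0→1
  Δ2: u:1→0
  Δ3: p:1→0, v:1→0
  (3Δ to stable)
t=5 Δ0: p=0 q=0 x=0 r=0 u=0 v=0 clk=1
  Δ1: clk:1→0
  (1Δ to stable)
t=6 Δ0: p=0 q=0 x=0 r=0 u=0 v=0 clk=0
  Δ1: clk:0→1
  Δ2: u:0→1
  Δ3: p:0→1
  Δ4: v:0→1
  (4Δ to stable)
t=7 Δ0: p=1 q=0 x=0 r=0 u=1 v=1 clk=1
  Δ1: clk:1→0
  (1Δ to stable)
t=8 Δ0: p=1 q=0 x=0 r=0 u=1 v=1 clk=0
  Δ1: clk:0→1
  Δ2: u:1→0
  Δ3: p:1→0, v:1→0
  (3Δ to stable)
t=9 Δ0: p=0 q=0 x=0 r=0 u=0 v=0 clk=1
  Δ1: clk:1→0
  (1Δ to stable)
t=10 Δ0: p=0 q=0 x=0 r=0 u=0 v=0 clk=0
  Δ1: clk:0→1
  Δ2: u:0→1
  Δ3: p:0→1
  Δ4: v:0→1
  (4Δ to stable)
t=11 Δ0: p=1 q=0 x=0 r=0 u=1 v=1 clk=1
  Δ1: clk:1→0
  (1Δ to stable)
t=12 Δ0: p=1 q=0 x=0 r=0 u=1 v=1 clk=0
  Δ1: clk:0→1
  Δ2: u:1→0
  Δ3: p:1→0, v:1→0
  (3Δ to stable)
t=13 Δ0: p=0 q=0 x=0 r=0 u=0 v=0 clk=1
  Δ1: clk:1→0
  (1Δ to stable)
t=14 Δ0: p=0 q=0 x=0 r=0 u=0 v=0 clk=0
  Δ1: clk:0→1
  Δ2: u:0→1
  Δ3: p:0→1
  Δ4: v:0→1
  (4Δ to stable)

4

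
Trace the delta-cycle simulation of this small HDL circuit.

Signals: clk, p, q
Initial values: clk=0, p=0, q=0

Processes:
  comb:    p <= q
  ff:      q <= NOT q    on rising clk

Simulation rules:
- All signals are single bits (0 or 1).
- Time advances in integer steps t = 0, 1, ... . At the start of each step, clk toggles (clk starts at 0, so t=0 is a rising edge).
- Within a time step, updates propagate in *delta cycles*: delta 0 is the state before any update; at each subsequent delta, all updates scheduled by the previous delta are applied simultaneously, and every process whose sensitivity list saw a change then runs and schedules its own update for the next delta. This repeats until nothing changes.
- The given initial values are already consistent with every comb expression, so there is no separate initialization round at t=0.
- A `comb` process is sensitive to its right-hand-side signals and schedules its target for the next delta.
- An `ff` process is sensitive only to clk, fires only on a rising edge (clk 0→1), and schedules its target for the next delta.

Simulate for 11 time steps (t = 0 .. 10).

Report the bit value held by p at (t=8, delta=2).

t=0 Δ0: clk=0 q=0 p=0
  Δ1: clk:0→1
  Δ2: q:0→1
  Δ3: p:0→1
  (3Δ to stable)
t=1 Δ0: clk=1 q=1 p=1
  Δ1: clk:1→0
  (1Δ to stable)
t=2 Δ0: clk=0 q=1 p=1
  Δ1: clk:0→1
  Δ2: q:1→0
  Δ3: p:1→0
  (3Δ to stable)
t=3 Δ0: clk=1 q=0 p=0
  Δ1: clk:1→0
  (1Δ to stable)
t=4 Δ0: clk=0 q=0 p=0
  Δ1: clk:0→1
  Δ2: q:0→1
  Δ3: p:0→1
  (3Δ to stable)
t=5 Δ0: clk=1 q=1 p=1
  Δ1: clk:1→0
  (1Δ to stable)
t=6 Δ0: clk=0 q=1 p=1
  Δ1: clk:0→1
  Δ2: q:1→0
  Δ3: p:1→0
  (3Δ to stable)
t=7 Δ0: clk=1 q=0 p=0
  Δ1: clk:1→0
  (1Δ to stable)
t=8 Δ0: clk=0 q=0 p=0
  Δ1: clk:0→1
  Δ2: q:0→1
  Δ3: p:0→1
  (3Δ to stable)
t=9 Δ0: clk=1 q=1 p=1
  Δ1: clk:1→0
  (1Δ to stable)
t=10 Δ0: clk=0 q=1 p=1
  Δ1: clk:0→1
  Δ2: q:1→0
  Δ3: p:1→0
  (3Δ to stable)

0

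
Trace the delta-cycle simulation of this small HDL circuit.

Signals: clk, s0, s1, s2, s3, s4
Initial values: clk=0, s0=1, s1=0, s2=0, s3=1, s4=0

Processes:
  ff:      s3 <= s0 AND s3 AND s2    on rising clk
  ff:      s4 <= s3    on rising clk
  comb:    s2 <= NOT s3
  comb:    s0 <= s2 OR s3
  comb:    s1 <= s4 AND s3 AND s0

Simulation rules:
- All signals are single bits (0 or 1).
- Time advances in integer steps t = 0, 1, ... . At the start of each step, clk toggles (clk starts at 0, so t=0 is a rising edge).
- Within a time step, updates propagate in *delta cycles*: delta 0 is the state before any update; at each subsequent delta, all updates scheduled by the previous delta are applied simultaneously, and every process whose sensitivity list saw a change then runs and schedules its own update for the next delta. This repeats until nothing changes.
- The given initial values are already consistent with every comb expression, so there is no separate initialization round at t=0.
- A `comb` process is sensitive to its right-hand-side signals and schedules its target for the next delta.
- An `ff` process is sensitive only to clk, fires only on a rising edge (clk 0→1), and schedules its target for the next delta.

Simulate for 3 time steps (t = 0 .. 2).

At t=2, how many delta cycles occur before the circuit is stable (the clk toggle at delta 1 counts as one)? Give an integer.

2

t=0 Δ0: s3=1 s4=0 s0=1 clk=0 s2=0 s1=0
  Δ1: clk:0→1
  Δ2: s3:1→0, s4:0→1
  Δ3: s0:1→0, s2:0→1
  Δ4: s0:0→1
  (4Δ to stable)
t=1 Δ0: s3=0 s4=1 s0=1 clk=1 s2=1 s1=0
  Δ1: clk:1→0
  (1Δ to stable)
t=2 Δ0: s3=0 s4=1 s0=1 clk=0 s2=1 s1=0
  Δ1: clk:0→1
  Δ2: s4:1→0
  (2Δ to stable)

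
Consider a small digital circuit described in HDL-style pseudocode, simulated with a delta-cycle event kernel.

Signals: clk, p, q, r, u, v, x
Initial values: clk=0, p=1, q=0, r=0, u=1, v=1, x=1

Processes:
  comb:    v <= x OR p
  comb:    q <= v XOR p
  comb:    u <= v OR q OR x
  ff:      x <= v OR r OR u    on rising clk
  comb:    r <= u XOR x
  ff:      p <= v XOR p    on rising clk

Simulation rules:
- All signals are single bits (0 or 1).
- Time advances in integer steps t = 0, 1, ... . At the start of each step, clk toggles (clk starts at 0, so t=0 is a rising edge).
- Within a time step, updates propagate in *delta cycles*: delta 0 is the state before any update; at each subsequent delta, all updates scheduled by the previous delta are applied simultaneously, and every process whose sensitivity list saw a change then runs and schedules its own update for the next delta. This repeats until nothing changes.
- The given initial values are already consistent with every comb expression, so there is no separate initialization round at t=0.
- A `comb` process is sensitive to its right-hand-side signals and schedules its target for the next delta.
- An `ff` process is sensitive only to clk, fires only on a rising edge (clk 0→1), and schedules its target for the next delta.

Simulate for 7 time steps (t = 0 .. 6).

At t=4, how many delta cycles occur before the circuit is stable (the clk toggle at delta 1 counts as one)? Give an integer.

3

[bits: p,clk,v,u,q,x,r]
t=0: Δ0=1011010 Δ1=1111010 Δ2=0111010 Δ3=0111110 | 3Δ
t=1: Δ0=0111110 Δ1=0011110 | 1Δ
t=2: Δ0=0011110 Δ1=0111110 Δ2=1111110 Δ3=1111010 | 3Δ
t=3: Δ0=1111010 Δ1=1011010 | 1Δ
t=4: Δ0=1011010 Δ1=1111010 Δ2=0111010 Δ3=0111110 | 3Δ
t=5: Δ0=0111110 Δ1=0011110 | 1Δ
t=6: Δ0=0011110 Δ1=0111110 Δ2=1111110 Δ3=1111010 | 3Δ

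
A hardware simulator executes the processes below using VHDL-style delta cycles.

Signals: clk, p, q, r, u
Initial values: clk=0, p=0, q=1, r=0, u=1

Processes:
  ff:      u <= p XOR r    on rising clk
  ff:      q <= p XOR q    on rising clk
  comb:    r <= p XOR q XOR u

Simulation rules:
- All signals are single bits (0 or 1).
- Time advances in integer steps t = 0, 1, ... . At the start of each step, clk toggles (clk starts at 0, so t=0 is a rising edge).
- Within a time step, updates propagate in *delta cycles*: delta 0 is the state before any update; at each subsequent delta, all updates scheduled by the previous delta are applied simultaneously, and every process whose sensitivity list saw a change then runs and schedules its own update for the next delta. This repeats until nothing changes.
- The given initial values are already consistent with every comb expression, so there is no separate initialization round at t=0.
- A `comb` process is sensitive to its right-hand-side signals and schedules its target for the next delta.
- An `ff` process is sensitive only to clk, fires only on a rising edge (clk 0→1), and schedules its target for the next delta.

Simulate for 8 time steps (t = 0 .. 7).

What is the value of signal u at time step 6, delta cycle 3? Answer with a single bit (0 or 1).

[bits: q,u,clk,p,r]
t=0: Δ0=11000 Δ1=11100 Δ2=10100 Δ3=10101 | 3Δ
t=1: Δ0=10101 Δ1=10001 | 1Δ
t=2: Δ0=10001 Δ1=10101 Δ2=11101 Δ3=11100 | 3Δ
t=3: Δ0=11100 Δ1=11000 | 1Δ
t=4: Δ0=11000 Δ1=11100 Δ2=10100 Δ3=10101 | 3Δ
t=5: Δ0=10101 Δ1=10001 | 1Δ
t=6: Δ0=10001 Δ1=10101 Δ2=11101 Δ3=11100 | 3Δ
t=7: Δ0=11100 Δ1=11000 | 1Δ

1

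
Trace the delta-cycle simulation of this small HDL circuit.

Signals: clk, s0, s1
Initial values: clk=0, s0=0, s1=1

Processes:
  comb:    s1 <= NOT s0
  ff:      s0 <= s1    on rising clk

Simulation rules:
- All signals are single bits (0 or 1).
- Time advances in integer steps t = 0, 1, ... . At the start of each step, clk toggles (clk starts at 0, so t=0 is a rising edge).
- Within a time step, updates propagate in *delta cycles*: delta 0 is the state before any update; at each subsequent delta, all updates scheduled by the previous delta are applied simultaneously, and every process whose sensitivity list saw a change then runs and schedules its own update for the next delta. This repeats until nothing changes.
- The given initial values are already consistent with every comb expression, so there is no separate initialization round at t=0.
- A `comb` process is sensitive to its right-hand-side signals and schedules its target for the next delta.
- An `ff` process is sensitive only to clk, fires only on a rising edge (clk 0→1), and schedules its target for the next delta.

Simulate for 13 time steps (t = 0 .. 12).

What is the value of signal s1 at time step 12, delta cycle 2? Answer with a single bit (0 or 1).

1

t0.Δ0 clk=0 s0=0 s1=1
t0.Δ1 clk=1 s0=0 s1=1
t0.Δ2 clk=1 s0=1 s1=1
t0.Δ3 clk=1 s0=1 s1=0
t1.Δ0 clk=1 s0=1 s1=0
t1.Δ1 clk=0 s0=1 s1=0
t2.Δ0 clk=0 s0=1 s1=0
t2.Δ1 clk=1 s0=1 s1=0
t2.Δ2 clk=1 s0=0 s1=0
t2.Δ3 clk=1 s0=0 s1=1
t3.Δ0 clk=1 s0=0 s1=1
t3.Δ1 clk=0 s0=0 s1=1
t4.Δ0 clk=0 s0=0 s1=1
t4.Δ1 clk=1 s0=0 s1=1
t4.Δ2 clk=1 s0=1 s1=1
t4.Δ3 clk=1 s0=1 s1=0
t5.Δ0 clk=1 s0=1 s1=0
t5.Δ1 clk=0 s0=1 s1=0
t6.Δ0 clk=0 s0=1 s1=0
t6.Δ1 clk=1 s0=1 s1=0
t6.Δ2 clk=1 s0=0 s1=0
t6.Δ3 clk=1 s0=0 s1=1
t7.Δ0 clk=1 s0=0 s1=1
t7.Δ1 clk=0 s0=0 s1=1
t8.Δ0 clk=0 s0=0 s1=1
t8.Δ1 clk=1 s0=0 s1=1
t8.Δ2 clk=1 s0=1 s1=1
t8.Δ3 clk=1 s0=1 s1=0
t9.Δ0 clk=1 s0=1 s1=0
t9.Δ1 clk=0 s0=1 s1=0
t10.Δ0 clk=0 s0=1 s1=0
t10.Δ1 clk=1 s0=1 s1=0
t10.Δ2 clk=1 s0=0 s1=0
t10.Δ3 clk=1 s0=0 s1=1
t11.Δ0 clk=1 s0=0 s1=1
t11.Δ1 clk=0 s0=0 s1=1
t12.Δ0 clk=0 s0=0 s1=1
t12.Δ1 clk=1 s0=0 s1=1
t12.Δ2 clk=1 s0=1 s1=1
t12.Δ3 clk=1 s0=1 s1=0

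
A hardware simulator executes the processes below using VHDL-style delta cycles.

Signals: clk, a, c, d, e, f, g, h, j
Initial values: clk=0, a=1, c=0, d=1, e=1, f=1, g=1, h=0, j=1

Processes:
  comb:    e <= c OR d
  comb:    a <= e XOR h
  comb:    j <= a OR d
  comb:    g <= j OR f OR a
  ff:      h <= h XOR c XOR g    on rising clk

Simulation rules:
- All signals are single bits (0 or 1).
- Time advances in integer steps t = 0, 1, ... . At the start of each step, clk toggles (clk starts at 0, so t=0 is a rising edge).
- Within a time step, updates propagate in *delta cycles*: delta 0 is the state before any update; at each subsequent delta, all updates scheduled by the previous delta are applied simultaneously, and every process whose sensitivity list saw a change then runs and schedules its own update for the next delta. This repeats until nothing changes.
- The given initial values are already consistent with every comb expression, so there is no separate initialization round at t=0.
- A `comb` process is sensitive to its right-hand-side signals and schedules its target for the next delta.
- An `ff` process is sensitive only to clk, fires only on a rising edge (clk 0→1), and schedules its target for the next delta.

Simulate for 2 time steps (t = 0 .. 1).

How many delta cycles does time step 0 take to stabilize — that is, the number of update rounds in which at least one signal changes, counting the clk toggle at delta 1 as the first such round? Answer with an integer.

t=0 Δ0: h=0 d=1 f=1 c=0 g=1 clk=0 e=1 j=1 a=1
  Δ1: clk:0→1
  Δ2: h:0→1
  Δ3: a:1→0
  (3Δ to stable)
t=1 Δ0: h=1 d=1 f=1 c=0 g=1 clk=1 e=1 j=1 a=0
  Δ1: clk:1→0
  (1Δ to stable)

3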